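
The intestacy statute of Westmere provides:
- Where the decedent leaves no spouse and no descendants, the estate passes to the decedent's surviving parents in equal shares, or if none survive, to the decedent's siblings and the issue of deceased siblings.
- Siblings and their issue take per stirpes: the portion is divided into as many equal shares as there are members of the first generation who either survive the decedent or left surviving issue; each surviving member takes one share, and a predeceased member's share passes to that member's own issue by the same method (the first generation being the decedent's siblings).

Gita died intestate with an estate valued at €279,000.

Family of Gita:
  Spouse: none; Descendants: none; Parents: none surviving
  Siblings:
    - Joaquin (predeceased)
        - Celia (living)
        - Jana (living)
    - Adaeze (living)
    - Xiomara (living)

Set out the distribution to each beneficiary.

The entire €279,000 passes to the siblings and their issue.
That amount (€279,000) is divided into 3 shares of €93,000: Adaeze and Xiomara each take €93,000; Joaquin's €93,000 share passes to Joaquin's issue.
Joaquin's share (€93,000) is divided into 2 shares of €46,500: Celia and Jana each take €46,500.

Celia: €46,500; Jana: €46,500; Adaeze: €93,000; Xiomara: €93,000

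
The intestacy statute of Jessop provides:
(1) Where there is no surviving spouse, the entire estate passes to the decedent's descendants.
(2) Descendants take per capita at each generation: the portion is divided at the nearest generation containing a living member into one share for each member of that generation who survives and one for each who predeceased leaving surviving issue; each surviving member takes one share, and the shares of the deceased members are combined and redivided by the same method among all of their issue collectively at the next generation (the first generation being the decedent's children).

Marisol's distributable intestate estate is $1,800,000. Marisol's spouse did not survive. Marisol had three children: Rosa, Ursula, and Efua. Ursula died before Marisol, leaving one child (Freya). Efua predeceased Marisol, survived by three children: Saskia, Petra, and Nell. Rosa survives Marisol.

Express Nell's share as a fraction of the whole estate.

The entire $1,800,000 passes to the descendants.
That amount ($1,800,000) is divided at the children's generation into 3 shares of $600,000. Rosa takes $600,000. The 2 shares of the deceased (Ursula and Efua) are combined into a pool of $1,200,000.
That pool ($1,200,000) is divided at the grandchildren's generation equally among Freya, Saskia, Petra, and Nell: $300,000 each.

Nell receives 1/6 of the estate.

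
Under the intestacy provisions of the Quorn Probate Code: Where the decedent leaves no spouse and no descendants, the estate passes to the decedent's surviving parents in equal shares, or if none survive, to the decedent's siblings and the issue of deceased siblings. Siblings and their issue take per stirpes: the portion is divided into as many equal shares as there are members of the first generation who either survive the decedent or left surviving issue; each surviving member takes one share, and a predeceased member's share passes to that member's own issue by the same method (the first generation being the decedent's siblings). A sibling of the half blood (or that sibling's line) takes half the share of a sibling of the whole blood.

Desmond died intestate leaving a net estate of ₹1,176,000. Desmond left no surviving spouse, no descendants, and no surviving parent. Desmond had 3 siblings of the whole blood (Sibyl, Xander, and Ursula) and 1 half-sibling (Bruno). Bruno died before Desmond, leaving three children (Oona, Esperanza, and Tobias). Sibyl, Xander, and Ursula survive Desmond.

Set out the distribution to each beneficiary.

Sibyl: ₹336,000; Xander: ₹336,000; Ursula: ₹336,000; Oona: ₹56,000; Esperanza: ₹56,000; Tobias: ₹56,000

The entire ₹1,176,000 passes to the siblings and their issue.
Counting each half-blood sibling's line as half a unit, there are 7/2 units in ₹1,176,000, so one unit is ₹336,000. Whole-blood lines (Sibyl, Xander, and Ursula) take ₹336,000 each; half-blood lines (Bruno) take ₹168,000 each.
Bruno's share (₹168,000) is divided into 3 shares of ₹56,000: Oona, Esperanza, and Tobias each take ₹56,000.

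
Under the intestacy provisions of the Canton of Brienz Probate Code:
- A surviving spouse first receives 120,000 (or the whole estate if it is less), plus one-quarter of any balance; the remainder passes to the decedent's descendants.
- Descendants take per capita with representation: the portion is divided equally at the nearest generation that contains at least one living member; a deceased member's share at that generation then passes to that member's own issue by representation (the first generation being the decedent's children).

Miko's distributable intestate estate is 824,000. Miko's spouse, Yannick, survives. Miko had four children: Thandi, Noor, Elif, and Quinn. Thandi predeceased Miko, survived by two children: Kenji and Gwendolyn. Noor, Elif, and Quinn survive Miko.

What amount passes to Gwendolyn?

Yannick first takes 120,000, leaving a balance of 704,000. Yannick then takes one-quarter of the balance (176,000), for a total of 296,000. The remaining 528,000 passes to the descendants.
The descendants' portion (528,000) is divided into 4 shares of 132,000: Noor, Elif, and Quinn each take 132,000; Thandi's 132,000 share passes to Thandi's issue.
Thandi's share (132,000) is divided into 2 shares of 66,000: Kenji and Gwendolyn each take 66,000.

Gwendolyn receives 66,000.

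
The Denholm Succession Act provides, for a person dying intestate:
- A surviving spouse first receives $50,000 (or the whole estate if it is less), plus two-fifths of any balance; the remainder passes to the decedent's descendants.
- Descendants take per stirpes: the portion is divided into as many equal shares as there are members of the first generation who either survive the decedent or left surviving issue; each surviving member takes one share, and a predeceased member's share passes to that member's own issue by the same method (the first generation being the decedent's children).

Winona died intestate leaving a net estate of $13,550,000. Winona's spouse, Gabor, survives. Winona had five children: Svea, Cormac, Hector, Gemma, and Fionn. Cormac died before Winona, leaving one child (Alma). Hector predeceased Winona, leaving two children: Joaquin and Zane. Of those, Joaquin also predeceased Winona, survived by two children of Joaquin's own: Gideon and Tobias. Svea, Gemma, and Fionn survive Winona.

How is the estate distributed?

Gabor: $5,450,000; Svea: $1,620,000; Alma: $1,620,000; Gideon: $405,000; Tobias: $405,000; Zane: $810,000; Gemma: $1,620,000; Fionn: $1,620,000

Gabor first takes $50,000, leaving a balance of $13,500,000. Gabor then takes two-fifths of the balance ($5,400,000), for a total of $5,450,000. The remaining $8,100,000 passes to the descendants.
The descendants' portion ($8,100,000) is divided into 5 shares of $1,620,000: Svea, Gemma, and Fionn each take $1,620,000; Cormac's $1,620,000 share passes to Cormac's issue; Hector's $1,620,000 share passes to Hector's issue.
Cormac's share ($1,620,000) passes entirely to Alma.
Hector's share ($1,620,000) is divided into 2 shares of $810,000: Zane takes $810,000; Joaquin's $810,000 share passes to Joaquin's issue.
Joaquin's share ($810,000) is divided into 2 shares of $405,000: Gideon and Tobias each take $405,000.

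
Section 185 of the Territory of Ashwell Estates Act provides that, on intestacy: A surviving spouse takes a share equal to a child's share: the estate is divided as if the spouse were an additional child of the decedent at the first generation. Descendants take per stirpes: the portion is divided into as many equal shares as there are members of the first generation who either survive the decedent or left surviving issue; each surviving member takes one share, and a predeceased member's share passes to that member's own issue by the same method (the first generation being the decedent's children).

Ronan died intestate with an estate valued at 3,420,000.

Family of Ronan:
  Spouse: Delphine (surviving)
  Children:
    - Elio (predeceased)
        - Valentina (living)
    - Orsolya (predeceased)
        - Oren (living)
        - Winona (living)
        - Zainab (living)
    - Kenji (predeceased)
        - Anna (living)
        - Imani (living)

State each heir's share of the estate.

The spouse counts as an additional share at the children's level, so there are 4 primary shares of 855,000. Delphine takes one such share (855,000).
The children's combined portion (2,565,000) is divided into 3 shares of 855,000: Elio's 855,000 share passes to Elio's issue; Orsolya's 855,000 share passes to Orsolya's issue; Kenji's 855,000 share passes to Kenji's issue.
Elio's share (855,000) passes entirely to Valentina.
Orsolya's share (855,000) is divided into 3 shares of 285,000: Oren, Winona, and Zainab each take 285,000.
Kenji's share (855,000) is divided into 2 shares of 427,500: Anna and Imani each take 427,500.

Delphine: 855,000; Valentina: 855,000; Oren: 285,000; Winona: 285,000; Zainab: 285,000; Anna: 427,500; Imani: 427,500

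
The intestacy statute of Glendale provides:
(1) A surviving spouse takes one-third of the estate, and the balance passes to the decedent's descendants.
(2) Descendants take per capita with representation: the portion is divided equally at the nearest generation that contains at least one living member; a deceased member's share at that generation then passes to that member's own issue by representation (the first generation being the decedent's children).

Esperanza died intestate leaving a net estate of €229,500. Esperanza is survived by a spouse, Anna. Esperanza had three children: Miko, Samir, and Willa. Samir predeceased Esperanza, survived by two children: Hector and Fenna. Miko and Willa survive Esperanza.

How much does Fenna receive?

Anna takes one-third of €229,500 = €76,500. The remaining €153,000 passes to the descendants.
The descendants' portion (€153,000) is divided into 3 shares of €51,000: Miko and Willa each take €51,000; Samir's €51,000 share passes to Samir's issue.
Samir's share (€51,000) is divided into 2 shares of €25,500: Hector and Fenna each take €25,500.

Fenna receives €25,500.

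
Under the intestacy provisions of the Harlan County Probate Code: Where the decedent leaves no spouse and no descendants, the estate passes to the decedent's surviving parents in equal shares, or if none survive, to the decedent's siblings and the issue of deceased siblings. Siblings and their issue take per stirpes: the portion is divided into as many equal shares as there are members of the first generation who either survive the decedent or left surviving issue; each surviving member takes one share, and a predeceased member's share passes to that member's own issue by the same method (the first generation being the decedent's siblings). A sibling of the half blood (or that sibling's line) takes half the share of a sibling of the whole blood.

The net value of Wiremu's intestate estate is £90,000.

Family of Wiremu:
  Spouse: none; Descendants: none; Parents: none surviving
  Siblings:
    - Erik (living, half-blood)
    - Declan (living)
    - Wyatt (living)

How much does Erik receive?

The entire £90,000 passes to the siblings and their issue.
Counting each half-blood sibling's line as half a unit, there are 5/2 units in £90,000, so one unit is £36,000. Whole-blood lines (Declan and Wyatt) take £36,000 each; half-blood lines (Erik) take £18,000 each.

Erik receives £18,000.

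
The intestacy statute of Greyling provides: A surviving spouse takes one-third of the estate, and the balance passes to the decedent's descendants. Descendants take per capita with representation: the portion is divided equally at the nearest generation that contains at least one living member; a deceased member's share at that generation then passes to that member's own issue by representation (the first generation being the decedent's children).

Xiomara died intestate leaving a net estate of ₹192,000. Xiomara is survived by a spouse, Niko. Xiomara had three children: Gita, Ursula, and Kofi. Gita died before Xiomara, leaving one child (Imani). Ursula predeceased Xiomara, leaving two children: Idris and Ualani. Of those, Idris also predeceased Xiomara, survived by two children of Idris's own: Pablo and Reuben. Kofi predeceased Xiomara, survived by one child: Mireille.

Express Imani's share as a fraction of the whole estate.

Niko takes one-third of ₹192,000 = ₹64,000. The remaining ₹128,000 passes to the descendants.
No child survives, so the initial division is made at the grandchildren's generation.
The descendants' portion (₹128,000) is divided into 4 shares of ₹32,000: Imani, Ualani, and Mireille each take ₹32,000; Idris's ₹32,000 share passes to Idris's issue.
Idris's share (₹32,000) is divided into 2 shares of ₹16,000: Pablo and Reuben each take ₹16,000.

Imani receives 1/6 of the estate.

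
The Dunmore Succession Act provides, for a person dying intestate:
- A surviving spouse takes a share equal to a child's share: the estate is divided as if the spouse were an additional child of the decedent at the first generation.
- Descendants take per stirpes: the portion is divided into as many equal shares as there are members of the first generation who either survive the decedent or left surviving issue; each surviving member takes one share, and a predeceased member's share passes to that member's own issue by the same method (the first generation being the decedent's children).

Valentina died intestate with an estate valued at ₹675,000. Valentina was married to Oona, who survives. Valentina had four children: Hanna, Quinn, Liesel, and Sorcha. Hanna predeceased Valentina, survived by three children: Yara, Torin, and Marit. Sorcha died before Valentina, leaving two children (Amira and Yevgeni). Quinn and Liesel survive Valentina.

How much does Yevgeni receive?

Yevgeni receives ₹67,500.

The spouse counts as an additional share at the children's level, so there are 5 primary shares of ₹135,000. Oona takes one such share (₹135,000).
The children's combined portion (₹540,000) is divided into 4 shares of ₹135,000: Quinn and Liesel each take ₹135,000; Hanna's ₹135,000 share passes to Hanna's issue; Sorcha's ₹135,000 share passes to Sorcha's issue.
Hanna's share (₹135,000) is divided into 3 shares of ₹45,000: Yara, Torin, and Marit each take ₹45,000.
Sorcha's share (₹135,000) is divided into 2 shares of ₹67,500: Amira and Yevgeni each take ₹67,500.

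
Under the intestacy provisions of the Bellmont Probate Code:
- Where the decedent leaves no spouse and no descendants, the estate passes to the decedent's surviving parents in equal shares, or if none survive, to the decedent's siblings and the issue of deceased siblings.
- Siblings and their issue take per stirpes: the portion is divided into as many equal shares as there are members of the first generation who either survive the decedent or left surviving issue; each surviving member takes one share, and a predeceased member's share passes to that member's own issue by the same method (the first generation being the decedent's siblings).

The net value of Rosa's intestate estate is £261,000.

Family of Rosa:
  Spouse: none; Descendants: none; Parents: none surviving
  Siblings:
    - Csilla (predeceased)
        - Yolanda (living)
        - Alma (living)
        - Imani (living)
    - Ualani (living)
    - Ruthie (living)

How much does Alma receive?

The entire £261,000 passes to the siblings and their issue.
That amount (£261,000) is divided into 3 shares of £87,000: Ualani and Ruthie each take £87,000; Csilla's £87,000 share passes to Csilla's issue.
Csilla's share (£87,000) is divided into 3 shares of £29,000: Yolanda, Alma, and Imani each take £29,000.

Alma receives £29,000.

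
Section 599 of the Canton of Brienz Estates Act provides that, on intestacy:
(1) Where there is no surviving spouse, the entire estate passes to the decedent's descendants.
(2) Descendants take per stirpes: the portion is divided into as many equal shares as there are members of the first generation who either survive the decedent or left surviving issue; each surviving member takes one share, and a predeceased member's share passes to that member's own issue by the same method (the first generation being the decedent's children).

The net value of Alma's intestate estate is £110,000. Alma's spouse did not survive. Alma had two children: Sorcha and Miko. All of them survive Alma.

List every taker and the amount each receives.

Sorcha: £55,000; Miko: £55,000

The entire £110,000 passes to the descendants.
That amount (£110,000) is divided into 2 shares of £55,000: Sorcha and Miko each take £55,000.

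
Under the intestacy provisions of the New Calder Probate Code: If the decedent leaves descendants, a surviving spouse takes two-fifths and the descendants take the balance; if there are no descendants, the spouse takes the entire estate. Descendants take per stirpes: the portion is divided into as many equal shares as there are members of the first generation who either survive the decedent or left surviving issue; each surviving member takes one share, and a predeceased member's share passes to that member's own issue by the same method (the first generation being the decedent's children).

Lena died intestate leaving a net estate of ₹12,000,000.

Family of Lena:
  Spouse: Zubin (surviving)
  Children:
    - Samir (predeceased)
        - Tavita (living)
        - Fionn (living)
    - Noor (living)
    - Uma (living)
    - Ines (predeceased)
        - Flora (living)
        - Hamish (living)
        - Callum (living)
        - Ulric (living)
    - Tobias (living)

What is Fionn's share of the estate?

Fionn receives ₹720,000.

Zubin takes two-fifths of ₹12,000,000 = ₹4,800,000. The remaining ₹7,200,000 passes to the descendants.
The descendants' portion (₹7,200,000) is divided into 5 shares of ₹1,440,000: Noor, Uma, and Tobias each take ₹1,440,000; Samir's ₹1,440,000 share passes to Samir's issue; Ines's ₹1,440,000 share passes to Ines's issue.
Samir's share (₹1,440,000) is divided into 2 shares of ₹720,000: Tavita and Fionn each take ₹720,000.
Ines's share (₹1,440,000) is divided into 4 shares of ₹360,000: Flora, Hamish, Callum, and Ulric each take ₹360,000.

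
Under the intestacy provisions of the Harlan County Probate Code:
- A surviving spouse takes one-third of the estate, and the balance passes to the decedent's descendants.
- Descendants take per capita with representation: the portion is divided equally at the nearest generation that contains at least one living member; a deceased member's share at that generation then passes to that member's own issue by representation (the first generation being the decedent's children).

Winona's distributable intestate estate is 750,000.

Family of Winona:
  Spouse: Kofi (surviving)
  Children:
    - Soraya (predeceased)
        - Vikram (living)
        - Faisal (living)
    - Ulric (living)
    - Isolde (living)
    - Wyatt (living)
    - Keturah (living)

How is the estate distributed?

Kofi: 250,000; Vikram: 50,000; Faisal: 50,000; Ulric: 100,000; Isolde: 100,000; Wyatt: 100,000; Keturah: 100,000

Kofi takes one-third of 750,000 = 250,000. The remaining 500,000 passes to the descendants.
The descendants' portion (500,000) is divided into 5 shares of 100,000: Ulric, Isolde, Wyatt, and Keturah each take 100,000; Soraya's 100,000 share passes to Soraya's issue.
Soraya's share (100,000) is divided into 2 shares of 50,000: Vikram and Faisal each take 50,000.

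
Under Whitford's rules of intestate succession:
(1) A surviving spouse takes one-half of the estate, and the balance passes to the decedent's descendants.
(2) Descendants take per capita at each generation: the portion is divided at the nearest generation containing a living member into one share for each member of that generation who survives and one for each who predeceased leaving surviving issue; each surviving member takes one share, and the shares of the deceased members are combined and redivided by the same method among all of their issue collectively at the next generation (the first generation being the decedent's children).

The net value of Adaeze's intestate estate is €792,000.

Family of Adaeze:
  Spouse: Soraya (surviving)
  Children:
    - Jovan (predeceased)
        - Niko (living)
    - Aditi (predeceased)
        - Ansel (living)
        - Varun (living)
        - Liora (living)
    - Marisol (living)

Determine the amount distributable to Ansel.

Ansel receives €66,000.

Soraya takes one-half of €792,000 = €396,000. The remaining €396,000 passes to the descendants.
The descendants' portion (€396,000) is divided at the children's generation into 3 shares of €132,000. Marisol takes €132,000. The 2 shares of the deceased (Jovan and Aditi) are combined into a pool of €264,000.
That pool (€264,000) is divided at the grandchildren's generation equally among Niko, Ansel, Varun, and Liora: €66,000 each.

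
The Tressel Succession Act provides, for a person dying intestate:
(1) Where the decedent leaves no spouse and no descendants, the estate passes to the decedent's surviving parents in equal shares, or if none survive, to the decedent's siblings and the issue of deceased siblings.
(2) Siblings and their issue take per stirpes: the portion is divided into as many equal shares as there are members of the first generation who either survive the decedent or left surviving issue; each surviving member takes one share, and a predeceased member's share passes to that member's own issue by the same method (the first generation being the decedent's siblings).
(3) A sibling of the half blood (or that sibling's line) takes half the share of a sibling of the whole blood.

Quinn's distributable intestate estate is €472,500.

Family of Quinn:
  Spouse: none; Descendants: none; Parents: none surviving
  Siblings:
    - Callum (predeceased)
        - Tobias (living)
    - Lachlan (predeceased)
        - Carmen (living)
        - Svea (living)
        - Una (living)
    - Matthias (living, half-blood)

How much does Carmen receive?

Carmen receives €63,000.

The entire €472,500 passes to the siblings and their issue.
Counting each half-blood sibling's line as half a unit, there are 5/2 units in €472,500, so one unit is €189,000. Whole-blood lines (Callum and Lachlan) take €189,000 each; half-blood lines (Matthias) take €94,500 each.
Callum's share (€189,000) passes entirely to Tobias.
Lachlan's share (€189,000) is divided into 3 shares of €63,000: Carmen, Svea, and Una each take €63,000.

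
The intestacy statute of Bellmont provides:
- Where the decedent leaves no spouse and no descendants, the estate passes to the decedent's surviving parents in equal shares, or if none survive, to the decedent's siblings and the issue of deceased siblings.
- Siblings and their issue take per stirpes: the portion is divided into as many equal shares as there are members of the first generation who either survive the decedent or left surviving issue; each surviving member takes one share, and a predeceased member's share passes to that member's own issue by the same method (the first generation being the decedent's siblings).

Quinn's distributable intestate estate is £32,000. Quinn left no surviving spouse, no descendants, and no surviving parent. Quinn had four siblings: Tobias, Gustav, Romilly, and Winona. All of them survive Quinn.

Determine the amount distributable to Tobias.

The entire £32,000 passes to the siblings and their issue.
That amount (£32,000) is divided into 4 shares of £8,000: Tobias, Gustav, Romilly, and Winona each take £8,000.

Tobias receives £8,000.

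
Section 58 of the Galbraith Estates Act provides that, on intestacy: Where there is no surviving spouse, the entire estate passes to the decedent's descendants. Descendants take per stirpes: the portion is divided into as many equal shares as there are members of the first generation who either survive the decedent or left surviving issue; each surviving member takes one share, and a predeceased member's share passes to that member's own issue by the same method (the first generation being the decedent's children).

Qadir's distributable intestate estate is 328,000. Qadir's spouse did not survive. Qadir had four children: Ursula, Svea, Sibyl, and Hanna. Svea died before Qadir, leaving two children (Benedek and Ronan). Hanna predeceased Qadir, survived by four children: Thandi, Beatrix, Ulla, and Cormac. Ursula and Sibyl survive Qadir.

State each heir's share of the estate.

Ursula: 82,000; Benedek: 41,000; Ronan: 41,000; Sibyl: 82,000; Thandi: 20,500; Beatrix: 20,500; Ulla: 20,500; Cormac: 20,500

The entire 328,000 passes to the descendants.
That amount (328,000) is divided into 4 shares of 82,000: Ursula and Sibyl each take 82,000; Svea's 82,000 share passes to Svea's issue; Hanna's 82,000 share passes to Hanna's issue.
Svea's share (82,000) is divided into 2 shares of 41,000: Benedek and Ronan each take 41,000.
Hanna's share (82,000) is divided into 4 shares of 20,500: Thandi, Beatrix, Ulla, and Cormac each take 20,500.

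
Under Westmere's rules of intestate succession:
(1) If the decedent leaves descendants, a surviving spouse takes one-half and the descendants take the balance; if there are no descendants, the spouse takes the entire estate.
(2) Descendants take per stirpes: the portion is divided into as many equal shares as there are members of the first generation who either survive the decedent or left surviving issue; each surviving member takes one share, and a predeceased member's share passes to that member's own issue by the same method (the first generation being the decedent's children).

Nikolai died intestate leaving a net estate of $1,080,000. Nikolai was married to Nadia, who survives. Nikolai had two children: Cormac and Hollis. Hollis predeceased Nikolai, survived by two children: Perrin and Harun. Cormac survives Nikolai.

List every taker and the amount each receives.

Nadia takes one-half of $1,080,000 = $540,000. The remaining $540,000 passes to the descendants.
The descendants' portion ($540,000) is divided into 2 shares of $270,000: Cormac takes $270,000; Hollis's $270,000 share passes to Hollis's issue.
Hollis's share ($270,000) is divided into 2 shares of $135,000: Perrin and Harun each take $135,000.

Nadia: $540,000; Cormac: $270,000; Perrin: $135,000; Harun: $135,000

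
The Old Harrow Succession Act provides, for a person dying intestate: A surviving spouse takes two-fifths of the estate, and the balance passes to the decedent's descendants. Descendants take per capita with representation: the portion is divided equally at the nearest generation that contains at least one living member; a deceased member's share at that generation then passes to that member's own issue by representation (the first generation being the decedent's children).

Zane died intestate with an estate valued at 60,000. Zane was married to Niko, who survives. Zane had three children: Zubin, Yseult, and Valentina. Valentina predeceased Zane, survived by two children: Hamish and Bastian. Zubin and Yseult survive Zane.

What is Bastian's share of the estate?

Bastian receives 6,000.

Niko takes two-fifths of 60,000 = 24,000. The remaining 36,000 passes to the descendants.
The descendants' portion (36,000) is divided into 3 shares of 12,000: Zubin and Yseult each take 12,000; Valentina's 12,000 share passes to Valentina's issue.
Valentina's share (12,000) is divided into 2 shares of 6,000: Hamish and Bastian each take 6,000.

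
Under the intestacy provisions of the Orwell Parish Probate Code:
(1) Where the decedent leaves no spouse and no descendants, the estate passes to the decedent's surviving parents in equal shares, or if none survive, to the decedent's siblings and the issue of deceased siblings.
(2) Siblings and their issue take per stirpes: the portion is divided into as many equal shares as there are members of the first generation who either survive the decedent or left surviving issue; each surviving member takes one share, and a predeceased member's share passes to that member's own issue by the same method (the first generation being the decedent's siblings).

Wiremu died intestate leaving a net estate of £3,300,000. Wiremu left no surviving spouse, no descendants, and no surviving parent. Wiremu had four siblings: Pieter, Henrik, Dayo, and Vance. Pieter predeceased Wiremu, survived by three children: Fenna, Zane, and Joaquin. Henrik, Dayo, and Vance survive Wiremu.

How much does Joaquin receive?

The entire £3,300,000 passes to the siblings and their issue.
That amount (£3,300,000) is divided into 4 shares of £825,000: Henrik, Dayo, and Vance each take £825,000; Pieter's £825,000 share passes to Pieter's issue.
Pieter's share (£825,000) is divided into 3 shares of £275,000: Fenna, Zane, and Joaquin each take £275,000.

Joaquin receives £275,000.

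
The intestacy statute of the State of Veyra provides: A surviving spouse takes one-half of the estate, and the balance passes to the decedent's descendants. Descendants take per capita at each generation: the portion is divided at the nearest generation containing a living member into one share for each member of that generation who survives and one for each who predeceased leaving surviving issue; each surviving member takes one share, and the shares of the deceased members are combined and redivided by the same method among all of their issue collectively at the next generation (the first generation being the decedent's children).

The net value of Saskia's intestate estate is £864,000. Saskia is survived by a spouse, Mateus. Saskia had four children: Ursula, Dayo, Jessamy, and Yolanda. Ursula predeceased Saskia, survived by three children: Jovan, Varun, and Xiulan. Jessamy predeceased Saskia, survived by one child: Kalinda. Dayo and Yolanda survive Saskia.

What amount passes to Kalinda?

Kalinda receives £54,000.

Mateus takes one-half of £864,000 = £432,000. The remaining £432,000 passes to the descendants.
The descendants' portion (£432,000) is divided at the children's generation into 4 shares of £108,000. Dayo and Yolanda each take £108,000. The 2 shares of the deceased (Ursula and Jessamy) are combined into a pool of £216,000.
That pool (£216,000) is divided at the grandchildren's generation equally among Jovan, Varun, Xiulan, and Kalinda: £54,000 each.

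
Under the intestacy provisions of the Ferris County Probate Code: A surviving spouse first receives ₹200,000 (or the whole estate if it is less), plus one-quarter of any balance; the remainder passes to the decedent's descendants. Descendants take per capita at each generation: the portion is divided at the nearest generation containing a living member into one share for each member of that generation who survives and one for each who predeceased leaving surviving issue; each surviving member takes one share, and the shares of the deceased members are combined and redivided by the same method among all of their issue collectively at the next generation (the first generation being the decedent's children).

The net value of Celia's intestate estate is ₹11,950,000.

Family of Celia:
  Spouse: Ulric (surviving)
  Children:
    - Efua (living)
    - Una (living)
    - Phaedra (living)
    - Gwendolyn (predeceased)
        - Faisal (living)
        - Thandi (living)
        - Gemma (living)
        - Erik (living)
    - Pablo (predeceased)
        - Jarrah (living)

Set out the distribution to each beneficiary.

Ulric: ₹3,137,500; Efua: ₹1,762,500; Una: ₹1,762,500; Phaedra: ₹1,762,500; Faisal: ₹705,000; Thandi: ₹705,000; Gemma: ₹705,000; Erik: ₹705,000; Jarrah: ₹705,000

Ulric first takes ₹200,000, leaving a balance of ₹11,750,000. Ulric then takes one-quarter of the balance (₹2,937,500), for a total of ₹3,137,500. The remaining ₹8,812,500 passes to the descendants.
The descendants' portion (₹8,812,500) is divided at the children's generation into 5 shares of ₹1,762,500. Efua, Una, and Phaedra each take ₹1,762,500. The 2 shares of the deceased (Gwendolyn and Pablo) are combined into a pool of ₹3,525,000.
That pool (₹3,525,000) is divided at the grandchildren's generation equally among Faisal, Thandi, Gemma, Erik, and Jarrah: ₹705,000 each.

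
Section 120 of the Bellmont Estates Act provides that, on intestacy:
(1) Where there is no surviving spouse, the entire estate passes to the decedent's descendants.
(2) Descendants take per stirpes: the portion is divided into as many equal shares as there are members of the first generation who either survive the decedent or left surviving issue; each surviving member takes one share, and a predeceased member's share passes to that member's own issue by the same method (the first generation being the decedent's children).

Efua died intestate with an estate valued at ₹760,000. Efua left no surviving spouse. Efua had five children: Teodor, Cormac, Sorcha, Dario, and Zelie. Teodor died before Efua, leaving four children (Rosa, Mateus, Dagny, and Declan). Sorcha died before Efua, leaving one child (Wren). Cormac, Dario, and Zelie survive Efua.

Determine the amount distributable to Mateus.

The entire ₹760,000 passes to the descendants.
That amount (₹760,000) is divided into 5 shares of ₹152,000: Cormac, Dario, and Zelie each take ₹152,000; Teodor's ₹152,000 share passes to Teodor's issue; Sorcha's ₹152,000 share passes to Sorcha's issue.
Teodor's share (₹152,000) is divided into 4 shares of ₹38,000: Rosa, Mateus, Dagny, and Declan each take ₹38,000.
Sorcha's share (₹152,000) passes entirely to Wren.

Mateus receives ₹38,000.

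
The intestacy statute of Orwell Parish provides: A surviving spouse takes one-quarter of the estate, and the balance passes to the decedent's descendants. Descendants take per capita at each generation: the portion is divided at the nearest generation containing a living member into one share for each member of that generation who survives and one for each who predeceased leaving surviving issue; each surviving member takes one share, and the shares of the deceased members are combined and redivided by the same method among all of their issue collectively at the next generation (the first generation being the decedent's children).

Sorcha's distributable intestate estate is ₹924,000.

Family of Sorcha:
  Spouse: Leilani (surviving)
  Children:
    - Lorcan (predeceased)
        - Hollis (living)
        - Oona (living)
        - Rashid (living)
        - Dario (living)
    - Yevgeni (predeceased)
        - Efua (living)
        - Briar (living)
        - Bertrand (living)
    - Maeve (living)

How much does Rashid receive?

Leilani takes one-quarter of ₹924,000 = ₹231,000. The remaining ₹693,000 passes to the descendants.
The descendants' portion (₹693,000) is divided at the children's generation into 3 shares of ₹231,000. Maeve takes ₹231,000. The 2 shares of the deceased (Lorcan and Yevgeni) are combined into a pool of ₹462,000.
That pool (₹462,000) is divided at the grandchildren's generation equally among Hollis, Oona, Rashid, Dario, Efua, Briar, and Bertrand: ₹66,000 each.

Rashid receives ₹66,000.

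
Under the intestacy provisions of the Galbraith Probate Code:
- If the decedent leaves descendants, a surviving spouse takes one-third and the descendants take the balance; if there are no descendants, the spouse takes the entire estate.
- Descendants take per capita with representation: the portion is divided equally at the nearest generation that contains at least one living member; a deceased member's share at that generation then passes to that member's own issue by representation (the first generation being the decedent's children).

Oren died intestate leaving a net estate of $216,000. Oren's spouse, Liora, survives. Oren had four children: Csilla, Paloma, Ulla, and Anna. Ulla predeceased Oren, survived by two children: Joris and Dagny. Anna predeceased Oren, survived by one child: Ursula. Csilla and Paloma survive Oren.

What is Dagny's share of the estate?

Liora takes one-third of $216,000 = $72,000. The remaining $144,000 passes to the descendants.
The descendants' portion ($144,000) is divided into 4 shares of $36,000: Csilla and Paloma each take $36,000; Ulla's $36,000 share passes to Ulla's issue; Anna's $36,000 share passes to Anna's issue.
Ulla's share ($36,000) is divided into 2 shares of $18,000: Joris and Dagny each take $18,000.
Anna's share ($36,000) passes entirely to Ursula.

Dagny receives $18,000.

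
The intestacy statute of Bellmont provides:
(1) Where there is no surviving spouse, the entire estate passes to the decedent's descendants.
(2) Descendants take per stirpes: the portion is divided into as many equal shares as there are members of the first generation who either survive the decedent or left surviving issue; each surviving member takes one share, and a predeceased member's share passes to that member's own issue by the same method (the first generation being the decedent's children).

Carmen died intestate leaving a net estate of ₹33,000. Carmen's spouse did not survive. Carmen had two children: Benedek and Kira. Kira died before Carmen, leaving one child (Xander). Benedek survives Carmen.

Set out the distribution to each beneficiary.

The entire ₹33,000 passes to the descendants.
That amount (₹33,000) is divided into 2 shares of ₹16,500: Benedek takes ₹16,500; Kira's ₹16,500 share passes to Kira's issue.
Kira's share (₹16,500) passes entirely to Xander.

Benedek: ₹16,500; Xander: ₹16,500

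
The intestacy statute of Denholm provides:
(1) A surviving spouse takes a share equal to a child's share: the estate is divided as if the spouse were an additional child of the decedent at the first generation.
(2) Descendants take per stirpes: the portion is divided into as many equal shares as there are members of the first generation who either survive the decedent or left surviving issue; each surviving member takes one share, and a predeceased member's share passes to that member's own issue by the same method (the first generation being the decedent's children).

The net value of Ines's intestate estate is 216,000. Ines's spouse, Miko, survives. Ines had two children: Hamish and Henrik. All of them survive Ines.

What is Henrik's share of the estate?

The spouse counts as an additional share at the children's level, so there are 3 primary shares of 72,000. Miko takes one such share (72,000).
The children's combined portion (144,000) is divided into 2 shares of 72,000: Hamish and Henrik each take 72,000.

Henrik receives 72,000.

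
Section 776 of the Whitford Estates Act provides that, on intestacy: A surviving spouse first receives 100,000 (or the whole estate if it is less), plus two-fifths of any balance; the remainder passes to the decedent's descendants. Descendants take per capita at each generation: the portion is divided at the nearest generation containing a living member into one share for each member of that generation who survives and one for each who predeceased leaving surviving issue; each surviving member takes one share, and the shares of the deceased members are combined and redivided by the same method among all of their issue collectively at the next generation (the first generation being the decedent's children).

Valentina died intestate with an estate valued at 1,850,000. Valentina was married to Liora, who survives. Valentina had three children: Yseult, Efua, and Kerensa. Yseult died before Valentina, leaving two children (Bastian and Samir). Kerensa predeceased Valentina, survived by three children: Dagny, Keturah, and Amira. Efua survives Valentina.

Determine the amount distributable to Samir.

Liora first takes 100,000, leaving a balance of 1,750,000. Liora then takes two-fifths of the balance (700,000), for a total of 800,000. The remaining 1,050,000 passes to the descendants.
The descendants' portion (1,050,000) is divided at the children's generation into 3 shares of 350,000. Efua takes 350,000. The 2 shares of the deceased (Yseult and Kerensa) are combined into a pool of 700,000.
That pool (700,000) is divided at the grandchildren's generation equally among Bastian, Samir, Dagny, Keturah, and Amira: 140,000 each.

Samir receives 140,000.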